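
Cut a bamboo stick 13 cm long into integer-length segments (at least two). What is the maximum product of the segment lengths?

108

Fill P[k] for k=2..13: at each k try every first piece i and multiply by the better of (k−i) uncut or P[k−i].
P[2] = 1*max(1,0) = 1*1 = 1
P[3] = max(1*2, 2*1) = 2
P[4] = max(1*3, 2*2, 3*1) = 4
P[5] = max(1*4, 2*3, 3*2, 4*1) = 6
P[6] = max(1*6, 2*4, 3*3, 4*2, 5*1) = 9
P[7] = max(1*9, 2*6, 3*4, 4*3, 5*2, 6*1) = 12
P[8] = max(1*12, 2*9, 3*6, …, 6*2, 7*1) = 18
P[9] = max(1*18, 2*12, 3*9, …, 7*2, 8*1) = 27
P[10] = max(1*27, 2*18, 3*12, …, 8*2, 9*1) = 36
P[11] = max(1*36, 2*27, 3*18, …, 9*2, 10*1) = 54
P[12] = max(1*54, 2*36, 3*27, …, 10*2, 11*1) = 81
P[13] = max(1*81, 2*54, 3*36, …, 11*2, 12*1) = 108
One optimal split: 3 + 3 + 3 + 2 + 2; product 3*3*3*2*2 = 108.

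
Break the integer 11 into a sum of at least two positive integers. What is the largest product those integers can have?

Define m[k] = max over 1≤i<k of i · max(k−i, m[k−i]); the inner max lets the remainder stay uncut if that's better.
Small cases: m[2]=1, m[3]=2, m[4]=4, m[5]=6, m[6]=9.
m[7] = 2·max(5,6) = 2·6 = 12
m[8] = 2·max(6,9) = 2·9 = 18
m[9] = 3·max(6,9) = 3·9 = 27
m[10] = 2·max(8,18) = 2·18 = 36
m[11] = 2·max(9,27) = 2·27 = 54
One optimal split: 3 + 3 + 3 + 2; product 3·3·3·2 = 54.

54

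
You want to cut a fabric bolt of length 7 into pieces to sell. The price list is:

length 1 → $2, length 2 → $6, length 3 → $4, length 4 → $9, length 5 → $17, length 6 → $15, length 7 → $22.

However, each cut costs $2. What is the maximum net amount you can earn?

22

Let v[k] be the best obtainable value from length k. For each k, try every first piece i and keep the best of price[i] + v[k−i] minus the 2 cut fee when i<k.
v[1] = 2
v[2] = 6
v[3] = 6  (first piece 1, then v[2]=6)
v[4] = 10  (first piece 2, then v[2]=6)
v[5] = 17
v[6] = 17  (first piece 1, then v[5]=17)
v[7] = 22
Best is to make no cuts and sell whole for $22.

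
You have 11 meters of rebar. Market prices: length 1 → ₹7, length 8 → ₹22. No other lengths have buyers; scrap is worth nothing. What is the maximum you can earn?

77

Consider every possible first cut. f[k] is the best of p[i]+f[k−i] over all sellable i≤k.
f[1] = 7
f[2] = 14  (first piece 1, then f[1]=7)
f[3] = 21  (first piece 1, then f[2]=14)
f[4] = 28  (first piece 1, then f[3]=21)
f[5] = 35  (first piece 1, then f[4]=28)
f[6] = 42  (first piece 1, then f[5]=35)
f[7] = 49  (first piece 1, then f[6]=42)
f[8] = 56  (first piece 1, then f[7]=49)
f[9] = 63  (first piece 1, then f[8]=56)
f[10] = 70  (first piece 1, then f[9]=63)
f[11] = 77  (first piece 1, then f[10]=70)
One optimal cutting: 1 + 1 + 1 + 1 + 1 + 1 + 1 + 1 + 1 + 1 + 1 → ₹77.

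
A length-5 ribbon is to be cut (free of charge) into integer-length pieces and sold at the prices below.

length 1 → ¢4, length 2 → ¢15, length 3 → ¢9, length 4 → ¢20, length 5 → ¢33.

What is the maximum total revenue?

34

Let r[k] be the best obtainable value from length k. For each k, try every first piece i and keep the best of price[i] + r[k−i].
r[1] = 4
r[2] = 15
r[3] = 19  (first piece 1, then r[2]=15)
r[4] = 30  (first piece 2, then r[2]=15)
r[5] = 34  (first piece 1, then r[4]=30)
One optimal cutting: 2 + 2 + 1 → ¢15 + ¢15 + ¢4 = ¢34.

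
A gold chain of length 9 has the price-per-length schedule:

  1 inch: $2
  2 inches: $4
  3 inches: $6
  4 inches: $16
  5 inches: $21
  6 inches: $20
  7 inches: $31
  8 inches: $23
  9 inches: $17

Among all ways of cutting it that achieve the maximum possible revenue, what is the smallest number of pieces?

Let r[k] be the best obtainable value from length k. For each k, try every first piece i and keep the best of price[i] + r[k−i].
r[1] = 2
r[2] = max(2+2, 4+0) = 4
r[3] = max(2+4, 4+2, 6+0) = 6
r[4] = max(2+6, 4+4, 6+2, 16+0) = 16
r[5] = max(2+16, 4+6, 6+4, 16+2, 21+0) = 21
r[6] = max(2+21, 4+16, 6+6, 16+4, 21+2, 20+0) = 23
r[7] = max(2+23, 4+21, 6+16, …, 20+2, 31+0) = 31
r[8] = max(2+31, 4+23, 6+21, …, 31+2, 23+0) = 33
r[9] = max(2+33, 4+31, 6+23, …, 23+2, 17+0) = 37
Maximum revenue is $37.
Now minimize piece count subject to staying optimal: for each k, pieces[k] = 1 + min over i with p[i]+r[k−i]=r[k] of pieces[k−i].
pieces[6] = 2
pieces[7] = 1
pieces[8] = 2
pieces[9] = 2

2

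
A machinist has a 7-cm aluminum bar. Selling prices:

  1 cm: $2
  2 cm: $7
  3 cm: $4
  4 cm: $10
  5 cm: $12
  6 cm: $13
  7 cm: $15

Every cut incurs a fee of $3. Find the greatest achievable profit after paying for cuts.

16

Consider every possible first cut. v[k] is the best of p[i]+v[k−i] over all sellable i≤k, charging 3 whenever i<k.
v[1] = 2
v[2] = 7
v[3] = 6  (first piece 1, then v[2]=7)
v[4] = 11  (first piece 2, then v[2]=7)
v[5] = 12
v[6] = 15  (first piece 2, then v[4]=11)
v[7] = 16  (first piece 2, then v[5]=12)
One optimal plan: pieces 5 + 2 (1 cut) → $19 − $3 = $16.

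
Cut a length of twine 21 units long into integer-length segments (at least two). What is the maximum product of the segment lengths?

Let f[k] be the best product for length k (with at least one cut). For each first piece i, the rest contributes max(k−i, f[k−i]).
Small cases: f[2]=1, f[3]=2, f[4]=4, f[5]=6, f[6]=9, f[7]=12, f[8]=18, f[9]=27, f[10]=36, f[11]=54, f[12]=81, f[13]=108.
f[14] = 2*max(12,81) = 2*81 = 162
f[15] = 3*max(12,81) = 3*81 = 243
f[16] = 2*max(14,162) = 2*162 = 324
f[17] = 2*max(15,243) = 2*243 = 486
f[18] = 3*max(15,243) = 3*243 = 729
f[19] = 2*max(17,486) = 2*486 = 972
f[20] = 2*max(18,729) = 2*729 = 1458
f[21] = 3*max(18,729) = 3*729 = 2187
One optimal split: 3 + 3 + 3 + 3 + 3 + 3 + 3; product 3*3*3*3*3*3*3 = 2187.

2187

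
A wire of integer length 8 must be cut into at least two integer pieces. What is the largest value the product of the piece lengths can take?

18

Define P[k] = max over 1≤i<k of i · max(k−i, P[k−i]); the inner max lets the remainder stay uncut if that's better.
P[2] = 1*max(1,0) = 1*1 = 1
P[3] = max(1*2, 2*1) = 2
P[4] = max(1*3, 2*2, 3*1) = 4
P[5] = max(1*4, 2*3, 3*2, 4*1) = 6
P[6] = max(1*6, 2*4, 3*3, 4*2, 5*1) = 9
P[7] = max(1*9, 2*6, 3*4, 4*3, 5*2, 6*1) = 12
P[8] = max(1*12, 2*9, 3*6, …, 6*2, 7*1) = 18
One optimal split: 3 + 3 + 2; product 3*3*2 = 18.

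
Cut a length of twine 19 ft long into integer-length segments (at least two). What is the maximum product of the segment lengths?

Define g[k] = max over 1≤i<k of i · max(k−i, g[k−i]); the inner max lets the remainder stay uncut if that's better.
g[2] = 1×max(1,0) = 1×1 = 1
g[3] = max(1×2, 2×1) = 2
g[4] = max(1×3, 2×2, 3×1) = 4
g[5] = max(1×4, 2×3, 3×2, 4×1) = 6
g[6] = max(1×6, 2×4, 3×3, 4×2, 5×1) = 9
g[7] = max(1×9, 2×6, 3×4, 4×3, 5×2, 6×1) = 12
g[8] = max(1×12, 2×9, 3×6, …, 6×2, 7×1) = 18
g[9] = max(1×18, 2×12, 3×9, …, 7×2, 8×1) = 27
g[10] = max(1×27, 2×18, 3×12, …, 8×2, 9×1) = 36
g[11] = max(1×36, 2×27, 3×18, …, 9×2, 10×1) = 54
g[12] = max(1×54, 2×36, 3×27, …, 10×2, 11×1) = 81
g[13] = max(1×81, 2×54, 3×36, …, 11×2, 12×1) = 108
g[14] = max(1×108, 2×81, 3×54, …, 12×2, 13×1) = 162
g[15] = max(1×162, 2×108, 3×81, …, 13×2, 14×1) = 243
g[16] = max(1×243, 2×162, 3×108, …, 14×2, 15×1) = 324
g[17] = max(1×324, 2×243, 3×162, …, 15×2, 16×1) = 486
g[18] = max(1×486, 2×324, 3×243, …, 16×2, 17×1) = 729
g[19] = max(1×729, 2×486, 3×324, …, 17×2, 18×1) = 972
One optimal split: 3 + 3 + 3 + 3 + 3 + 2 + 2; product 3×3×3×3×3×2×2 = 972.

972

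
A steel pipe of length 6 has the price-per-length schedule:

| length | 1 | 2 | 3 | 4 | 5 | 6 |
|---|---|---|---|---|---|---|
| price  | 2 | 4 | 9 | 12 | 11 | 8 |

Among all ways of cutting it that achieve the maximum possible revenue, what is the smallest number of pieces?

2

Build r[k] bottom-up: r[k] = max over allowed piece i of (p[i] + r[k−i]).
r[1] = 2
r[2] = 4  (first piece 1, then r[1]=2)
r[3] = 9
r[4] = 12
r[5] = 14  (first piece 1, then r[4]=12)
r[6] = 18  (first piece 3, then r[3]=9)
Maximum revenue is $18.
Now minimize piece count subject to staying optimal: for each k, pieces[k] = 1 + min over i with p[i]+r[k−i]=r[k] of pieces[k−i].
pieces[3] = 1
pieces[4] = 1
pieces[5] = 2
pieces[6] = 2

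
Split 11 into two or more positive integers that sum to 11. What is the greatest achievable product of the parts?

Let P[k] be the best product for length k (with at least one cut). For each first piece i, the rest contributes max(k−i, P[k−i]).
P[2] = 1·max(1,0) = 1·1 = 1
P[3] = 1·max(2,1) = 1·2 = 2
P[4] = 2·max(2,1) = 2·2 = 4
P[5] = 2·max(3,2) = 2·3 = 6
P[6] = 3·max(3,2) = 3·3 = 9
P[7] = 2·max(5,6) = 2·6 = 12
P[8] = 2·max(6,9) = 2·9 = 18
P[9] = 3·max(6,9) = 3·9 = 27
P[10] = 2·max(8,18) = 2·18 = 36
P[11] = 2·max(9,27) = 2·27 = 54
One optimal split: 3 + 3 + 3 + 2; product 3·3·3·2 = 54.

54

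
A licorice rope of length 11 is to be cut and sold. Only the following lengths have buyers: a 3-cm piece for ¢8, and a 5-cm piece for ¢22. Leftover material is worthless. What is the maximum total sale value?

44

Build r[k] bottom-up: r[k] = max over allowed piece i of (p[i] + r[k−i]).
r[1] = 0
r[2] = 0
r[3] = 8
r[4] = 8
r[5] = 22
r[6] = 22
r[7] = 22
r[8] = 30  (first piece 3, then r[5]=22)
r[9] = 30
r[10] = 44  (first piece 5, then r[5]=22)
r[11] = 44
One optimal cutting: pieces 5 + 5 with 1 cm of scrap → ¢44.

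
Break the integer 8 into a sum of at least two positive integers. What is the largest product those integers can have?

Let m[k] be the best product for length k (with at least one cut). For each first piece i, the rest contributes max(k−i, m[k−i]).
m[2] = 1*max(1,0) = 1*1 = 1
m[3] = max(1*2, 2*1) = 2
m[4] = max(1*3, 2*2, 3*1) = 4
m[5] = max(1*4, 2*3, 3*2, 4*1) = 6
m[6] = max(1*6, 2*4, 3*3, 4*2, 5*1) = 9
m[7] = max(1*9, 2*6, 3*4, 4*3, 5*2, 6*1) = 12
m[8] = max(1*12, 2*9, 3*6, …, 6*2, 7*1) = 18
One optimal split: 3 + 3 + 2; product 3*3*2 = 18.

18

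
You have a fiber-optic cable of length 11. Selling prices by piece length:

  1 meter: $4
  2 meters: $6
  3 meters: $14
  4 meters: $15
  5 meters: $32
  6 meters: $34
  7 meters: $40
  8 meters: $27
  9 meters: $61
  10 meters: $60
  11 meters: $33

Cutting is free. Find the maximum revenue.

69

Consider every possible first cut. best[k] is the best of p[i]+best[k−i] over all sellable i≤k.
best[1] = 4
best[2] = max(4+4, 6+0) = 8
best[3] = max(4+8, 6+4, 14+0) = 14
best[4] = max(4+14, 6+8, 14+4, 15+0) = 18
best[5] = max(4+18, 6+14, 14+8, 15+4, 32+0) = 32
best[6] = max(4+32, 6+18, 14+14, 15+8, 32+4, 34+0) = 36
best[7] = max(4+36, 6+32, 14+18, …, 34+4, 40+0) = 40
best[8] = max(4+40, 6+36, 14+32, …, 40+4, 27+0) = 46
best[9] = max(4+46, 6+40, 14+36, …, 27+4, 61+0) = 61
best[10] = max(4+61, 6+46, 14+40, …, 61+4, 60+0) = 65
best[11] = max(4+65, 6+61, 14+46, …, 60+4, 33+0) = 69
One optimal cutting: 9 + 1 + 1 → $61 + $4 + $4 = $69.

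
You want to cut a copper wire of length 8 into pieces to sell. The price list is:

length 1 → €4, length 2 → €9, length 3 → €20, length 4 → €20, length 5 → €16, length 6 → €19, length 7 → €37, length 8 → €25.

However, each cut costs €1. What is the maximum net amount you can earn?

Build net[k] bottom-up: net[k] = max over allowed piece i of (p[i] + net[k−i]) − 1 per cut.
net[1] = 4
net[2] = max(4+4-1, 9+0) = 9
net[3] = max(4+9-1, 9+4-1, 20+0) = 20
net[4] = max(4+20-1, 9+9-1, 20+4-1, 20+0) = 23
net[5] = max(4+23-1, 9+20-1, 20+9-1, 20+4-1, 16+0) = 28
net[6] = max(4+28-1, 9+23-1, 20+20-1, 20+9-1, 16+4-1, 19+0) = 39
net[7] = max(4+39-1, 9+28-1, 20+23-1, …, 19+4-1, 37+0) = 42
net[8] = max(4+42-1, 9+39-1, 20+28-1, …, 37+4-1, 25+0) = 47
One optimal plan: pieces 3 + 3 + 2 (2 cuts) → €49 − €2 = €47.

47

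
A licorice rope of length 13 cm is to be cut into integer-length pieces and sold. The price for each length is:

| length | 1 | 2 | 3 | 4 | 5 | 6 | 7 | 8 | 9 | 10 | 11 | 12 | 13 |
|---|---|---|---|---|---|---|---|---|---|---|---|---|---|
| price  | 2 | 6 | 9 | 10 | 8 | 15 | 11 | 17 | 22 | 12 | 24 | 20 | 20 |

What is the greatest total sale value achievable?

Let best[k] be the best obtainable value from length k. For each k, try every first piece i and keep the best of price[i] + best[k−i].
best[1] = 2
best[2] = max(2+2, 6+0) = 6
best[3] = max(2+6, 6+2, 9+0) = 9
best[4] = max(2+9, 6+6, 9+2, 10+0) = 12
best[5] = max(2+12, 6+9, 9+6, 10+2, 8+0) = 15
best[6] = max(2+15, 6+12, 9+9, 10+6, 8+2, 15+0) = 18
best[7] = max(2+18, 6+15, 9+12, …, 15+2, 11+0) = 21
best[8] = max(2+21, 6+18, 9+15, …, 11+2, 17+0) = 24
best[9] = max(2+24, 6+21, 9+18, …, 17+2, 22+0) = 27
best[10] = max(2+27, 6+24, 9+21, …, 22+2, 12+0) = 30
best[11] = max(2+30, 6+27, 9+24, …, 12+2, 24+0) = 33
best[12] = max(2+33, 6+30, 9+27, …, 24+2, 20+0) = 36
best[13] = max(2+36, 6+33, 9+30, …, 20+2, 20+0) = 39
One optimal cutting: 3 + 2 + 2 + 2 + 2 + 2 → ¢9 + ¢6 + ¢6 + ¢6 + ¢6 + ¢6 = ¢39.

39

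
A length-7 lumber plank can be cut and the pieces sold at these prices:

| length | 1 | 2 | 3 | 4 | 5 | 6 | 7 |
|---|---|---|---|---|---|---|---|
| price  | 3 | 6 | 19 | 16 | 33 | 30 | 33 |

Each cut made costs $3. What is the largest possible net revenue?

36

Build net[k] bottom-up: net[k] = max over allowed piece i of (p[i] + net[k−i]) − 3 per cut.
net[1] = 3
net[2] = 6
net[3] = 19
net[4] = 19  (first piece 1, then net[3]=19)
net[5] = 33
net[6] = 35  (first piece 3, then net[3]=19)
net[7] = 36  (first piece 2, then net[5]=33)
One optimal plan: pieces 5 + 2 (1 cut) → $39 − $3 = $36.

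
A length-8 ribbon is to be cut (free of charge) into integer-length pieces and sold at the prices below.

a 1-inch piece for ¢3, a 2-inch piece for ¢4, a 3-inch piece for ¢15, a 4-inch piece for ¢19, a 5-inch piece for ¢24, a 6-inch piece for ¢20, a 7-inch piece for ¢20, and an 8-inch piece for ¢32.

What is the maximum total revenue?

39

Build best[k] bottom-up: best[k] = max over allowed piece i of (p[i] + best[k−i]).
best[1] = 3
best[2] = 6  (first piece 1, then best[1]=3)
best[3] = 15
best[4] = 19
best[5] = 24
best[6] = 30  (first piece 3, then best[3]=15)
best[7] = 34  (first piece 3, then best[4]=19)
best[8] = 39  (first piece 3, then best[5]=24)
One optimal cutting: 5 + 3 → ¢24 + ¢15 = ¢39.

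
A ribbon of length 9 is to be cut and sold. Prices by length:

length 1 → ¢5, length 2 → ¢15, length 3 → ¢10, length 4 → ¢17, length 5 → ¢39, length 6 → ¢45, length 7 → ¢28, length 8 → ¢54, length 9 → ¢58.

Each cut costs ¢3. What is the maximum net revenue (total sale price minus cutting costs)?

Let r[k] be the best obtainable value from length k. For each k, try every first piece i and keep the best of price[i] + r[k−i] minus the 3 cut fee when i<k.
r[1] = 5
r[2] = max(5+5-3, 15+0) = 15
r[3] = max(5+15-3, 15+5-3, 10+0) = 17
r[4] = max(5+17-3, 15+15-3, 10+5-3, 17+0) = 27
r[5] = max(5+27-3, 15+17-3, 10+15-3, 17+5-3, 39+0) = 39
r[6] = max(5+39-3, 15+27-3, 10+17-3, 17+15-3, 39+5-3, 45+0) = 45
r[7] = max(5+45-3, 15+39-3, 10+27-3, …, 45+5-3, 28+0) = 51
r[8] = max(5+51-3, 15+45-3, 10+39-3, …, 28+5-3, 54+0) = 57
r[9] = max(5+57-3, 15+51-3, 10+45-3, …, 54+5-3, 58+0) = 63
One optimal plan: pieces 5 + 2 + 2 (2 cuts) → ¢69 − ¢6 = ¢63.

63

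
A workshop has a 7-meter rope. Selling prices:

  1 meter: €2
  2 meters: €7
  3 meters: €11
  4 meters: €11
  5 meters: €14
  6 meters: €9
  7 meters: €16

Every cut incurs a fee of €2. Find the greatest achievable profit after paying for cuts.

Build v[k] bottom-up: v[k] = max over allowed piece i of (p[i] + v[k−i]) − 2 per cut.
v[1] = 2
v[2] = max(2+2-2, 7+0) = 7
v[3] = max(2+7-2, 7+2-2, 11+0) = 11
v[4] = max(2+11-2, 7+7-2, 11+2-2, 11+0) = 12
v[5] = max(2+12-2, 7+11-2, 11+7-2, 11+2-2, 14+0) = 16
v[6] = max(2+16-2, 7+12-2, 11+11-2, 11+7-2, 14+2-2, 9+0) = 20
v[7] = max(2+20-2, 7+16-2, 11+12-2, …, 9+2-2, 16+0) = 21
One optimal plan: pieces 3 + 2 + 2 (2 cuts) → €25 − €4 = €21.

21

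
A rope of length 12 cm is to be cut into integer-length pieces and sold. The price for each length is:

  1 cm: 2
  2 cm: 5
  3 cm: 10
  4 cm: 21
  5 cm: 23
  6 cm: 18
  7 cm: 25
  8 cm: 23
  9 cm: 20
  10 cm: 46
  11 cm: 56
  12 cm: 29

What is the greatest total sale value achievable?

63

Let R[k] be the best obtainable value from length k. For each k, try every first piece i and keep the best of price[i] + R[k−i].
R[1] = 2
R[2] = 5
R[3] = 10
R[4] = 21
R[5] = 23  (first piece 1, then R[4]=21)
R[6] = 26  (first piece 2, then R[4]=21)
R[7] = 31  (first piece 3, then R[4]=21)
R[8] = 42  (first piece 4, then R[4]=21)
R[9] = 44  (first piece 1, then R[8]=42)
R[10] = 47  (first piece 2, then R[8]=42)
R[11] = 56
R[12] = 63  (first piece 4, then R[8]=42)
One optimal cutting: 4 + 4 + 4 → 21 + 21 + 21 = 63.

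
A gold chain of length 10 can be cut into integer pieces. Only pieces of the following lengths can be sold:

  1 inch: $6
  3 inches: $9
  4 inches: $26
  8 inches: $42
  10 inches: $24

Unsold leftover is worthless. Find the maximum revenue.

64

Let best[k] be the best obtainable value from length k. For each k, try every first piece i and keep the best of price[i] + best[k−i].
best[1] = 6
best[2] = 12  (first piece 1, then best[1]=6)
best[3] = 18  (first piece 1, then best[2]=12)
best[4] = 26
best[5] = 32  (first piece 1, then best[4]=26)
best[6] = 38  (first piece 1, then best[5]=32)
best[7] = 44  (first piece 1, then best[6]=38)
best[8] = 52  (first piece 4, then best[4]=26)
best[9] = 58  (first piece 1, then best[8]=52)
best[10] = 64  (first piece 1, then best[9]=58)
One optimal cutting: 4 + 4 + 1 + 1 → $64.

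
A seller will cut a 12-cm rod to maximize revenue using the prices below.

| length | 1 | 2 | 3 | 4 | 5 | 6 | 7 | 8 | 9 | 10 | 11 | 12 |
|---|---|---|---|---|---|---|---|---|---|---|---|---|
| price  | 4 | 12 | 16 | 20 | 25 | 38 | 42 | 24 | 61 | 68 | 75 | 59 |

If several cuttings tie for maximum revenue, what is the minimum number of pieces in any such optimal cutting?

Build r[k] bottom-up: r[k] = max over allowed piece i of (p[i] + r[k−i]).
r[1] = 4
r[2] = 12
r[3] = 16  (first piece 1, then r[2]=12)
r[4] = 24  (first piece 2, then r[2]=12)
r[5] = 28  (first piece 1, then r[4]=24)
r[6] = 38
r[7] = 42  (first piece 1, then r[6]=38)
r[8] = 50  (first piece 2, then r[6]=38)
r[9] = 61
r[10] = 68
r[11] = 75
r[12] = 80  (first piece 2, then r[10]=68)
Maximum revenue is 80.
Now minimize piece count subject to staying optimal: for each k, pieces[k] = 1 + min over i with p[i]+r[k−i]=r[k] of pieces[k−i].
pieces[9] = 1
pieces[10] = 1
pieces[11] = 1
pieces[12] = 2

2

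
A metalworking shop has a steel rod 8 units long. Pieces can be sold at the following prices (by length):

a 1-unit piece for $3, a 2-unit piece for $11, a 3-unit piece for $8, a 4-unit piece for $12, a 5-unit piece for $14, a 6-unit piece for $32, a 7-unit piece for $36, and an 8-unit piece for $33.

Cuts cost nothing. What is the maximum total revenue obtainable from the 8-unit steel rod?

Consider every possible first cut. R[k] is the best of p[i]+R[k−i] over all sellable i≤k.
R[1] = 3
R[2] = max(3+3, 11+0) = 11
R[3] = max(3+11, 11+3, 8+0) = 14
R[4] = max(3+14, 11+11, 8+3, 12+0) = 22
R[5] = max(3+22, 11+14, 8+11, 12+3, 14+0) = 25
R[6] = max(3+25, 11+22, 8+14, 12+11, 14+3, 32+0) = 33
R[7] = max(3+33, 11+25, 8+22, …, 32+3, 36+0) = 36
R[8] = max(3+36, 11+33, 8+25, …, 36+3, 33+0) = 44
One optimal cutting: 2 + 2 + 2 + 2 → $11 + $11 + $11 + $11 = $44.

44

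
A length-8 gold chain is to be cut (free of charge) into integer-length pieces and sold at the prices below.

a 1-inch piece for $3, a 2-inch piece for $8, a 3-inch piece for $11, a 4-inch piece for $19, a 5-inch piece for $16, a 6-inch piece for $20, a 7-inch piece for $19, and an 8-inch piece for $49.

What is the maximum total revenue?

49

Consider every possible first cut. r[k] is the best of p[i]+r[k−i] over all sellable i≤k.
r[1] = 3
r[2] = max(3+3, 8+0) = 8
r[3] = max(3+8, 8+3, 11+0) = 11
r[4] = max(3+11, 8+8, 11+3, 19+0) = 19
r[5] = max(3+19, 8+11, 11+8, 19+3, 16+0) = 22
r[6] = max(3+22, 8+19, 11+11, 19+8, 16+3, 20+0) = 27
r[7] = max(3+27, 8+22, 11+19, …, 20+3, 19+0) = 30
r[8] = max(3+30, 8+27, 11+22, …, 19+3, 49+0) = 49
Best is to sell the whole 8-inch piece uncut for $49.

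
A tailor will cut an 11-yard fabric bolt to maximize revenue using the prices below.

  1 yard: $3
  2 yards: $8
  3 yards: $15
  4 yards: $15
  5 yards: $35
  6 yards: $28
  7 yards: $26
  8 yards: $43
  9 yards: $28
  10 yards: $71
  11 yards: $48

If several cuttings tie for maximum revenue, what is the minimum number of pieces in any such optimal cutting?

2

Build r[k] bottom-up: r[k] = max over allowed piece i of (p[i] + r[k−i]).
r[1] = 3
r[2] = max(3+3, 8+0) = 8
r[3] = max(3+8, 8+3, 15+0) = 15
r[4] = max(3+15, 8+8, 15+3, 15+0) = 18
r[5] = max(3+18, 8+15, 15+8, 15+3, 35+0) = 35
r[6] = max(3+35, 8+18, 15+15, 15+8, 35+3, 28+0) = 38
r[7] = max(3+38, 8+35, 15+18, …, 28+3, 26+0) = 43
r[8] = max(3+43, 8+38, 15+35, …, 26+3, 43+0) = 50
r[9] = max(3+50, 8+43, 15+38, …, 43+3, 28+0) = 53
r[10] = max(3+53, 8+50, 15+43, …, 28+3, 71+0) = 71
r[11] = max(3+71, 8+53, 15+50, …, 71+3, 48+0) = 74
Maximum revenue is $74.
Now minimize piece count subject to staying optimal: for each k, pieces[k] = 1 + min over i with p[i]+r[k−i]=r[k] of pieces[k−i].
pieces[8] = 2
pieces[9] = 3
pieces[10] = 1
pieces[11] = 2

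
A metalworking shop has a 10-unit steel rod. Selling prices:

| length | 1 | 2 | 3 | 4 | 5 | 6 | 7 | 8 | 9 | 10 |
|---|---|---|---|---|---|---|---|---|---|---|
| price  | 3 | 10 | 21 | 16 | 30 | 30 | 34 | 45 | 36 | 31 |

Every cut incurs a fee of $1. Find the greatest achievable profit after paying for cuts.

Consider every possible first cut. net[k] is the best of p[i]+net[k−i] over all sellable i≤k, charging 1 whenever i<k.
net[1] = 3
net[2] = 10
net[3] = 21
net[4] = 23  (first piece 1, then net[3]=21)
net[5] = 30  (first piece 2, then net[3]=21)
net[6] = 41  (first piece 3, then net[3]=21)
net[7] = 43  (first piece 1, then net[6]=41)
net[8] = 50  (first piece 2, then net[6]=41)
net[9] = 61  (first piece 3, then net[6]=41)
net[10] = 63  (first piece 1, then net[9]=61)
One optimal plan: pieces 3 + 3 + 3 + 1 (3 cuts) → $66 − $3 = $63.

63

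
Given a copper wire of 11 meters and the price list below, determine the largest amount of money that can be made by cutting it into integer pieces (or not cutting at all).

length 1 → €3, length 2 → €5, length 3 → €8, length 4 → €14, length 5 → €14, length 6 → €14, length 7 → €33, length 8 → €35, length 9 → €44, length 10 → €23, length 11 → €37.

Consider every possible first cut. best[k] is the best of p[i]+best[k−i] over all sellable i≤k.
best[1] = 3
best[2] = max(3+3, 5+0) = 6
best[3] = max(3+6, 5+3, 8+0) = 9
best[4] = max(3+9, 5+6, 8+3, 14+0) = 14
best[5] = max(3+14, 5+9, 8+6, 14+3, 14+0) = 17
best[6] = max(3+17, 5+14, 8+9, 14+6, 14+3, 14+0) = 20
best[7] = max(3+20, 5+17, 8+14, …, 14+3, 33+0) = 33
best[8] = max(3+33, 5+20, 8+17, …, 33+3, 35+0) = 36
best[9] = max(3+36, 5+33, 8+20, …, 35+3, 44+0) = 44
best[10] = max(3+44, 5+36, 8+33, …, 44+3, 23+0) = 47
best[11] = max(3+47, 5+44, 8+36, …, 23+3, 37+0) = 50
One optimal cutting: 9 + 1 + 1 → €44 + €3 + €3 = €50.

50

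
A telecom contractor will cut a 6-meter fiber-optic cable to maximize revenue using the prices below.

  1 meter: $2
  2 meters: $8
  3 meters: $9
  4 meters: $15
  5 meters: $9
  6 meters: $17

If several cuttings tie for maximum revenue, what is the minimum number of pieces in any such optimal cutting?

3

Consider every possible first cut. r[k] is the best of p[i]+r[k−i] over all sellable i≤k.
r[1] = 2
r[2] = max(2+2, 8+0) = 8
r[3] = max(2+8, 8+2, 9+0) = 10
r[4] = max(2+10, 8+8, 9+2, 15+0) = 16
r[5] = max(2+16, 8+10, 9+8, 15+2, 9+0) = 18
r[6] = max(2+18, 8+16, 9+10, 15+8, 9+2, 17+0) = 24
Maximum revenue is $24.
Now minimize piece count subject to staying optimal: for each k, pieces[k] = 1 + min over i with p[i]+r[k−i]=r[k] of pieces[k−i].
pieces[3] = 2
pieces[4] = 2
pieces[5] = 3
pieces[6] = 3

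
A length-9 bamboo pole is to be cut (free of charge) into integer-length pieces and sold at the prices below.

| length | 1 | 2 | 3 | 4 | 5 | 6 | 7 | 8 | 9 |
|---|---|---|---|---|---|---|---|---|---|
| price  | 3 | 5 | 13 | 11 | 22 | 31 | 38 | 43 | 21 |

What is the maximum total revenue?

Build v[k] bottom-up: v[k] = max over allowed piece i of (p[i] + v[k−i]).
v[1] = 3
v[2] = max(3+3, 5+0) = 6
v[3] = max(3+6, 5+3, 13+0) = 13
v[4] = max(3+13, 5+6, 13+3, 11+0) = 16
v[5] = max(3+16, 5+13, 13+6, 11+3, 22+0) = 22
v[6] = max(3+22, 5+16, 13+13, 11+6, 22+3, 31+0) = 31
v[7] = max(3+31, 5+22, 13+16, …, 31+3, 38+0) = 38
v[8] = max(3+38, 5+31, 13+22, …, 38+3, 43+0) = 43
v[9] = max(3+43, 5+38, 13+31, …, 43+3, 21+0) = 46
One optimal cutting: 8 + 1 → $43 + $3 = $46.

46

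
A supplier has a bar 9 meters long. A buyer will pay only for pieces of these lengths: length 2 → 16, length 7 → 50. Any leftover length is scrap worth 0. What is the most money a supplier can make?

66

Consider every possible first cut. best[k] is the best of p[i]+best[k−i] over all sellable i≤k.
best[1] = 0
best[2] = 16
best[3] = 16
best[4] = 32  (first piece 2, then best[2]=16)
best[5] = 32
best[6] = 48  (first piece 2, then best[4]=32)
best[7] = max(16+32, 50+0) = 50
best[8] = max(16+48, 50+0) = 64
best[9] = max(16+50, 50+16) = 66
One optimal cutting: 7 + 2 → 66.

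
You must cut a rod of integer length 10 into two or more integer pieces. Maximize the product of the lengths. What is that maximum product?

Define f[k] = max over 1≤i<k of i · max(k−i, f[k−i]); the inner max lets the remainder stay uncut if that's better.
f[2] = 1·max(1,0) = 1·1 = 1
f[3] = 1·max(2,1) = 1·2 = 2
f[4] = 2·max(2,1) = 2·2 = 4
f[5] = 2·max(3,2) = 2·3 = 6
f[6] = 3·max(3,2) = 3·3 = 9
f[7] = 2·max(5,6) = 2·6 = 12
f[8] = 2·max(6,9) = 2·9 = 18
f[9] = 3·max(6,9) = 3·9 = 27
f[10] = 2·max(8,18) = 2·18 = 36
One optimal split: 3 + 3 + 2 + 2; product 3·3·2·2 = 36.

36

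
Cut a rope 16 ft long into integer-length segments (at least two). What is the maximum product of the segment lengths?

324

Define m[k] = max over 1≤i<k of i · max(k−i, m[k−i]); the inner max lets the remainder stay uncut if that's better.
Small cases: m[2]=1, m[3]=2, m[4]=4, m[5]=6, m[6]=9, m[7]=12, m[8]=18, m[9]=27, m[10]=36.
m[11] = max(1·36, 2·27, 3·18, …, 9·2, 10·1) = 54
m[12] = max(1·54, 2·36, 3·27, …, 10·2, 11·1) = 81
m[13] = max(1·81, 2·54, 3·36, …, 11·2, 12·1) = 108
m[14] = max(1·108, 2·81, 3·54, …, 12·2, 13·1) = 162
m[15] = max(1·162, 2·108, 3·81, …, 13·2, 14·1) = 243
m[16] = max(1·243, 2·162, 3·108, …, 14·2, 15·1) = 324
One optimal split: 3 + 3 + 3 + 3 + 2 + 2; product 3·3·3·3·2·2 = 324.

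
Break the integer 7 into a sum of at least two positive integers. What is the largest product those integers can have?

12

Fill g[k] for k=2..7: at each k try every first piece i and multiply by the better of (k−i) uncut or g[k−i].
g[2] = 1×max(1,0) = 1×1 = 1
g[3] = 1×max(2,1) = 1×2 = 2
g[4] = 2×max(2,1) = 2×2 = 4
g[5] = 2×max(3,2) = 2×3 = 6
g[6] = 3×max(3,2) = 3×3 = 9
g[7] = 2×max(5,6) = 2×6 = 12
One optimal split: 3 + 2 + 2; product 3×2×2 = 12.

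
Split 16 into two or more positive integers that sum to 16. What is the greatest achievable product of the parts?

324

Fill P[k] for k=2..16: at each k try every first piece i and multiply by the better of (k−i) uncut or P[k−i].
P[2] = 1·max(1,0) = 1·1 = 1
P[3] = max(1·2, 2·1) = 2
P[4] = max(1·3, 2·2, 3·1) = 4
P[5] = max(1·4, 2·3, 3·2, 4·1) = 6
P[6] = max(1·6, 2·4, 3·3, 4·2, 5·1) = 9
P[7] = max(1·9, 2·6, 3·4, 4·3, 5·2, 6·1) = 12
P[8] = max(1·12, 2·9, 3·6, …, 6·2, 7·1) = 18
P[9] = max(1·18, 2·12, 3·9, …, 7·2, 8·1) = 27
P[10] = max(1·27, 2·18, 3·12, …, 8·2, 9·1) = 36
P[11] = max(1·36, 2·27, 3·18, …, 9·2, 10·1) = 54
P[12] = max(1·54, 2·36, 3·27, …, 10·2, 11·1) = 81
P[13] = max(1·81, 2·54, 3·36, …, 11·2, 12·1) = 108
P[14] = max(1·108, 2·81, 3·54, …, 12·2, 13·1) = 162
P[15] = max(1·162, 2·108, 3·81, …, 13·2, 14·1) = 243
P[16] = max(1·243, 2·162, 3·108, …, 14·2, 15·1) = 324
One optimal split: 3 + 3 + 3 + 3 + 2 + 2; product 3·3·3·3·2·2 = 324.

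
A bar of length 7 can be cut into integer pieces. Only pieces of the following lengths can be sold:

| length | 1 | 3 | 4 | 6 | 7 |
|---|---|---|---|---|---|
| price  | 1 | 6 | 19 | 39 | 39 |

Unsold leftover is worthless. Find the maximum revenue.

40

Build best[k] bottom-up: best[k] = max over allowed piece i of (p[i] + best[k−i]).
best[1] = 1
best[2] = 2  (first piece 1, then best[1]=1)
best[3] = max(1+2, 6+0) = 6
best[4] = max(1+6, 6+1, 19+0) = 19
best[5] = max(1+19, 6+2, 19+1) = 20
best[6] = max(1+20, 6+6, 19+2, 39+0) = 39
best[7] = max(1+39, 6+19, 19+6, 39+1, 39+0) = 40
One optimal cutting: 6 + 1 → €40.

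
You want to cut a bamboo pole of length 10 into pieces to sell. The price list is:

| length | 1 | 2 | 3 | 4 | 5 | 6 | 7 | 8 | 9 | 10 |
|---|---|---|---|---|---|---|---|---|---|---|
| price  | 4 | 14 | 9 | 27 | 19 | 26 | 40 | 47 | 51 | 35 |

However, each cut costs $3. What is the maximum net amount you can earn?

Build v[k] bottom-up: v[k] = max over allowed piece i of (p[i] + v[k−i]) − 3 per cut.
v[1] = 4
v[2] = max(4+4-3, 14+0) = 14
v[3] = max(4+14-3, 14+4-3, 9+0) = 15
v[4] = max(4+15-3, 14+14-3, 9+4-3, 27+0) = 27
v[5] = max(4+27-3, 14+15-3, 9+14-3, 27+4-3, 19+0) = 28
v[6] = max(4+28-3, 14+27-3, 9+15-3, 27+14-3, 19+4-3, 26+0) = 38
v[7] = max(4+38-3, 14+28-3, 9+27-3, …, 26+4-3, 40+0) = 40
v[8] = max(4+40-3, 14+38-3, 9+28-3, …, 40+4-3, 47+0) = 51
v[9] = max(4+51-3, 14+40-3, 9+38-3, …, 47+4-3, 51+0) = 52
v[10] = max(4+52-3, 14+51-3, 9+40-3, …, 51+4-3, 35+0) = 62
One optimal plan: pieces 4 + 4 + 2 (2 cuts) → $68 − $6 = $62.

62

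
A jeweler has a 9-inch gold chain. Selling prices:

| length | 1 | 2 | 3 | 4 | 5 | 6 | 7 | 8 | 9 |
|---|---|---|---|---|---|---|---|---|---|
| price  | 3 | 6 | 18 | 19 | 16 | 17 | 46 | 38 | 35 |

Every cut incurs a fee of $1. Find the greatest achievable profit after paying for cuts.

52

Build v[k] bottom-up: v[k] = max over allowed piece i of (p[i] + v[k−i]) − 1 per cut.
v[1] = 3
v[2] = 6
v[3] = 18
v[4] = 20  (first piece 1, then v[3]=18)
v[5] = 23  (first piece 2, then v[3]=18)
v[6] = 35  (first piece 3, then v[3]=18)
v[7] = 46
v[8] = 48  (first piece 1, then v[7]=46)
v[9] = 52  (first piece 3, then v[6]=35)
One optimal plan: pieces 3 + 3 + 3 (2 cuts) → $54 − $2 = $52.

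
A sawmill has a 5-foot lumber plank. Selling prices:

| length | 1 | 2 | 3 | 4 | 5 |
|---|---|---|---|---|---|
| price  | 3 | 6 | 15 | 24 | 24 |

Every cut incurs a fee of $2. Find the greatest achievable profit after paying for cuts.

Build net[k] bottom-up: net[k] = max over allowed piece i of (p[i] + net[k−i]) − 2 per cut.
net[1] = 3
net[2] = max(3+3-2, 6+0) = 6
net[3] = max(3+6-2, 6+3-2, 15+0) = 15
net[4] = max(3+15-2, 6+6-2, 15+3-2, 24+0) = 24
net[5] = max(3+24-2, 6+15-2, 15+6-2, 24+3-2, 24+0) = 25
One optimal plan: pieces 4 + 1 (1 cut) → $27 − $2 = $25.

25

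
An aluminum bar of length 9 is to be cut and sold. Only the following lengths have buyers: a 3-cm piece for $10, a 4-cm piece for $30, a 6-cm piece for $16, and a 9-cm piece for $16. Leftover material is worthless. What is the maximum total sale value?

Consider every possible first cut. f[k] is the best of p[i]+f[k−i] over all sellable i≤k.
f[1] = 0
f[2] = 0
f[3] = 10
f[4] = max(10+0, 30+0) = 30
f[5] = max(10+0, 30+0) = 30
f[6] = max(10+10, 30+0, 16+0) = 30
f[7] = max(10+30, 30+10, 16+0) = 40
f[8] = max(10+30, 30+30, 16+0) = 60
f[9] = max(10+30, 30+30, 16+10, 16+0) = 60
One optimal cutting: pieces 4 + 4 with 1 cm of scrap → $60.

60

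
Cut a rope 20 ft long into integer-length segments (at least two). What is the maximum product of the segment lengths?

Define prod[k] = max over 1≤i<k of i · max(k−i, prod[k−i]); the inner max lets the remainder stay uncut if that's better.
prod[2] = 1*max(1,0) = 1*1 = 1
prod[3] = max(1*2, 2*1) = 2
prod[4] = max(1*3, 2*2, 3*1) = 4
prod[5] = max(1*4, 2*3, 3*2, 4*1) = 6
prod[6] = max(1*6, 2*4, 3*3, 4*2, 5*1) = 9
prod[7] = max(1*9, 2*6, 3*4, 4*3, 5*2, 6*1) = 12
prod[8] = max(1*12, 2*9, 3*6, …, 6*2, 7*1) = 18
prod[9] = max(1*18, 2*12, 3*9, …, 7*2, 8*1) = 27
prod[10] = max(1*27, 2*18, 3*12, …, 8*2, 9*1) = 36
prod[11] = max(1*36, 2*27, 3*18, …, 9*2, 10*1) = 54
prod[12] = max(1*54, 2*36, 3*27, …, 10*2, 11*1) = 81
prod[13] = max(1*81, 2*54, 3*36, …, 11*2, 12*1) = 108
prod[14] = max(1*108, 2*81, 3*54, …, 12*2, 13*1) = 162
prod[15] = max(1*162, 2*108, 3*81, …, 13*2, 14*1) = 243
prod[16] = max(1*243, 2*162, 3*108, …, 14*2, 15*1) = 324
prod[17] = max(1*324, 2*243, 3*162, …, 15*2, 16*1) = 486
prod[18] = max(1*486, 2*324, 3*243, …, 16*2, 17*1) = 729
prod[19] = max(1*729, 2*486, 3*324, …, 17*2, 18*1) = 972
prod[20] = max(1*972, 2*729, 3*486, …, 18*2, 19*1) = 1458
One optimal split: 3 + 3 + 3 + 3 + 3 + 3 + 2; product 3*3*3*3*3*3*2 = 1458.

1458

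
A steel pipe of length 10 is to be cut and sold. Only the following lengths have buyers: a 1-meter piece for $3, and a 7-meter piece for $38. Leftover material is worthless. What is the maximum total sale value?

47

Build best[k] bottom-up: best[k] = max over allowed piece i of (p[i] + best[k−i]).
best[1] = 3
best[2] = 6  (first piece 1, then best[1]=3)
best[3] = 9  (first piece 1, then best[2]=6)
best[4] = 12  (first piece 1, then best[3]=9)
best[5] = 15  (first piece 1, then best[4]=12)
best[6] = 18  (first piece 1, then best[5]=15)
best[7] = 38
best[8] = 41  (first piece 1, then best[7]=38)
best[9] = 44  (first piece 1, then best[8]=41)
best[10] = 47  (first piece 1, then best[9]=44)
One optimal cutting: 7 + 1 + 1 + 1 → $47.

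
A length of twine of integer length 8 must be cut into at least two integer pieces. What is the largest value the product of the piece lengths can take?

Let prod[k] be the best product for length k (with at least one cut). For each first piece i, the rest contributes max(k−i, prod[k−i]).
prod[2] = 1*max(1,0) = 1*1 = 1
prod[3] = max(1*2, 2*1) = 2
prod[4] = max(1*3, 2*2, 3*1) = 4
prod[5] = max(1*4, 2*3, 3*2, 4*1) = 6
prod[6] = max(1*6, 2*4, 3*3, 4*2, 5*1) = 9
prod[7] = max(1*9, 2*6, 3*4, 4*3, 5*2, 6*1) = 12
prod[8] = max(1*12, 2*9, 3*6, …, 6*2, 7*1) = 18
One optimal split: 3 + 3 + 2; product 3*3*2 = 18.

18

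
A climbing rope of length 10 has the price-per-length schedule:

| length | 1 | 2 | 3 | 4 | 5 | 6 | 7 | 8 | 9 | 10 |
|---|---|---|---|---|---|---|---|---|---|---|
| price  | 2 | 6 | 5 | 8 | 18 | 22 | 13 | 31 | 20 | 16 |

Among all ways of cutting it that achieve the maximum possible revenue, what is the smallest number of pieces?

2

Let r[k] be the best obtainable value from length k. For each k, try every first piece i and keep the best of price[i] + r[k−i].
r[1] = 2
r[2] = 6
r[3] = 8  (first piece 1, then r[2]=6)
r[4] = 12  (first piece 2, then r[2]=6)
r[5] = 18
r[6] = 22
r[7] = 24  (first piece 1, then r[6]=22)
r[8] = 31
r[9] = 33  (first piece 1, then r[8]=31)
r[10] = 37  (first piece 2, then r[8]=31)
Maximum revenue is €37.
Now minimize piece count subject to staying optimal: for each k, pieces[k] = 1 + min over i with p[i]+r[k−i]=r[k] of pieces[k−i].
pieces[7] = 2
pieces[8] = 1
pieces[9] = 2
pieces[10] = 2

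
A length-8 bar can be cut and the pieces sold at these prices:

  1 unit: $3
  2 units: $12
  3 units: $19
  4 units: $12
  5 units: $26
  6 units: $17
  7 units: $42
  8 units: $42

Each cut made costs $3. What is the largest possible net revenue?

44

Consider every possible first cut. net[k] is the best of p[i]+net[k−i] over all sellable i≤k, charging 3 whenever i<k.
net[1] = 3
net[2] = 12
net[3] = 19
net[4] = 21  (first piece 2, then net[2]=12)
net[5] = 28  (first piece 2, then net[3]=19)
net[6] = 35  (first piece 3, then net[3]=19)
net[7] = 42
net[8] = 44  (first piece 2, then net[6]=35)
One optimal plan: pieces 3 + 3 + 2 (2 cuts) → $50 − $6 = $44.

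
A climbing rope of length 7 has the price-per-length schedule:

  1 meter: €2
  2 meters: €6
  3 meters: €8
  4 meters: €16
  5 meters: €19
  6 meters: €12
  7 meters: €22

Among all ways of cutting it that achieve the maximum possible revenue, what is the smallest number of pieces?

2

Let r[k] be the best obtainable value from length k. For each k, try every first piece i and keep the best of price[i] + r[k−i].
r[1] = 2
r[2] = max(2+2, 6+0) = 6
r[3] = max(2+6, 6+2, 8+0) = 8
r[4] = max(2+8, 6+6, 8+2, 16+0) = 16
r[5] = max(2+16, 6+8, 8+6, 16+2, 19+0) = 19
r[6] = max(2+19, 6+16, 8+8, 16+6, 19+2, 12+0) = 22
r[7] = max(2+22, 6+19, 8+16, …, 12+2, 22+0) = 25
Maximum revenue is €25.
Now minimize piece count subject to staying optimal: for each k, pieces[k] = 1 + min over i with p[i]+r[k−i]=r[k] of pieces[k−i].
pieces[4] = 1
pieces[5] = 1
pieces[6] = 2
pieces[7] = 2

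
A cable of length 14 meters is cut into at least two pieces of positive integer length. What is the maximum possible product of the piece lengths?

162

Define m[k] = max over 1≤i<k of i · max(k−i, m[k−i]); the inner max lets the remainder stay uncut if that's better.
m[2] = 1*max(1,0) = 1*1 = 1
m[3] = 1*max(2,1) = 1*2 = 2
m[4] = 2*max(2,1) = 2*2 = 4
m[5] = 2*max(3,2) = 2*3 = 6
m[6] = 3*max(3,2) = 3*3 = 9
m[7] = 2*max(5,6) = 2*6 = 12
m[8] = 2*max(6,9) = 2*9 = 18
m[9] = 3*max(6,9) = 3*9 = 27
m[10] = 2*max(8,18) = 2*18 = 36
m[11] = 2*max(9,27) = 2*27 = 54
m[12] = 3*max(9,27) = 3*27 = 81
m[13] = 2*max(11,54) = 2*54 = 108
m[14] = 2*max(12,81) = 2*81 = 162
One optimal split: 3 + 3 + 3 + 3 + 2; product 3*3*3*3*2 = 162.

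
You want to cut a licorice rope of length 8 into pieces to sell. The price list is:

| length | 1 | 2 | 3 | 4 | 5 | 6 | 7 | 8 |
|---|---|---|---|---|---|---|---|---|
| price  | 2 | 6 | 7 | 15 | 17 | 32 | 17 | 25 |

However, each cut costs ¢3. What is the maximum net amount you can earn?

Build r[k] bottom-up: r[k] = max over allowed piece i of (p[i] + r[k−i]) − 3 per cut.
r[1] = 2
r[2] = max(2+2-3, 6+0) = 6
r[3] = max(2+6-3, 6+2-3, 7+0) = 7
r[4] = max(2+7-3, 6+6-3, 7+2-3, 15+0) = 15
r[5] = max(2+15-3, 6+7-3, 7+6-3, 15+2-3, 17+0) = 17
r[6] = max(2+17-3, 6+15-3, 7+7-3, 15+6-3, 17+2-3, 32+0) = 32
r[7] = max(2+32-3, 6+17-3, 7+15-3, …, 32+2-3, 17+0) = 31
r[8] = max(2+31-3, 6+32-3, 7+17-3, …, 17+2-3, 25+0) = 35
One optimal plan: pieces 6 + 2 (1 cut) → ¢38 − ¢3 = ¢35.

35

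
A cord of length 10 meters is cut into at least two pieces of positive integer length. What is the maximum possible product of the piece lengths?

Fill f[k] for k=2..10: at each k try every first piece i and multiply by the better of (k−i) uncut or f[k−i].
Small cases: f[2]=1, f[3]=2.
f[4] = 2×max(2,1) = 2×2 = 4
f[5] = 2×max(3,2) = 2×3 = 6
f[6] = 3×max(3,2) = 3×3 = 9
f[7] = 2×max(5,6) = 2×6 = 12
f[8] = 2×max(6,9) = 2×9 = 18
f[9] = 3×max(6,9) = 3×9 = 27
f[10] = 2×max(8,18) = 2×18 = 36
One optimal split: 3 + 3 + 2 + 2; product 3×3×2×2 = 36.

36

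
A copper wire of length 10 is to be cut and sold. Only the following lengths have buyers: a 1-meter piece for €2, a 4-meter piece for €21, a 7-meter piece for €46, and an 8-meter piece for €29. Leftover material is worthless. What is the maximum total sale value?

52

Let r[k] be the best obtainable value from length k. For each k, try every first piece i and keep the best of price[i] + r[k−i].
r[1] = 2
r[2] = 4  (first piece 1, then r[1]=2)
r[3] = 6  (first piece 1, then r[2]=4)
r[4] = max(2+6, 21+0) = 21
r[5] = max(2+21, 21+2) = 23
r[6] = max(2+23, 21+4) = 25
r[7] = max(2+25, 21+6, 46+0) = 46
r[8] = max(2+46, 21+21, 46+2, 29+0) = 48
r[9] = max(2+48, 21+23, 46+4, 29+2) = 50
r[10] = max(2+50, 21+25, 46+6, 29+4) = 52
One optimal cutting: 7 + 1 + 1 + 1 → €52.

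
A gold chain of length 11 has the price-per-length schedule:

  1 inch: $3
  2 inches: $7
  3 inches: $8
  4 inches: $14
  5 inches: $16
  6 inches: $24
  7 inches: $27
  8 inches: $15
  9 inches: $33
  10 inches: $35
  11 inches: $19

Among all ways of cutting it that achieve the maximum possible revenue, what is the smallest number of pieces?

Build r[k] bottom-up: r[k] = max over allowed piece i of (p[i] + r[k−i]).
r[1] = 3
r[2] = max(3+3, 7+0) = 7
r[3] = max(3+7, 7+3, 8+0) = 10
r[4] = max(3+10, 7+7, 8+3, 14+0) = 14
r[5] = max(3+14, 7+10, 8+7, 14+3, 16+0) = 17
r[6] = max(3+17, 7+14, 8+10, 14+7, 16+3, 24+0) = 24
r[7] = max(3+24, 7+17, 8+14, …, 24+3, 27+0) = 27
r[8] = max(3+27, 7+24, 8+17, …, 27+3, 15+0) = 31
r[9] = max(3+31, 7+27, 8+24, …, 15+3, 33+0) = 34
r[10] = max(3+34, 7+31, 8+27, …, 33+3, 35+0) = 38
r[11] = max(3+38, 7+34, 8+31, …, 35+3, 19+0) = 41
Maximum revenue is $41.
Now minimize piece count subject to staying optimal: for each k, pieces[k] = 1 + min over i with p[i]+r[k−i]=r[k] of pieces[k−i].
pieces[8] = 2
pieces[9] = 2
pieces[10] = 2
pieces[11] = 2

2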